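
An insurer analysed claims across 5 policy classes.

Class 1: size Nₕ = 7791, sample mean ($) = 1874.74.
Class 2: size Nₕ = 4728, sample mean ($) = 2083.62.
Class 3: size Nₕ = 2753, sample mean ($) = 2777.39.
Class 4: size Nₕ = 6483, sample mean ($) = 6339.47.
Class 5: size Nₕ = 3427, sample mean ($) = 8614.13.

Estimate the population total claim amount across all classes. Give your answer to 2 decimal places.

Population total = Σ Nₕ·x̄ₕ (each stratum's size times its mean).
7791·1874.74 + 4728·2083.62 + 2753·2777.39 + 6483·6339.47 + 3427·8614.13 = 14606099.34 + 9851355.36 + 7646154.67 + 41098784.01 + 29520623.51 = 102723016.89.

102723016.89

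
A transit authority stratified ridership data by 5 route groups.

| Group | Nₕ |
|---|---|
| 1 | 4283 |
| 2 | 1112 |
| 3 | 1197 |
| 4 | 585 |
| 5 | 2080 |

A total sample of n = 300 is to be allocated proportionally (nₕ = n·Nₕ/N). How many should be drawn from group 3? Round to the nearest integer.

39

Share of group 3 = 1197/9257 = 0.12931.
Allocate 300 × 0.12931 = 38.792... → 39.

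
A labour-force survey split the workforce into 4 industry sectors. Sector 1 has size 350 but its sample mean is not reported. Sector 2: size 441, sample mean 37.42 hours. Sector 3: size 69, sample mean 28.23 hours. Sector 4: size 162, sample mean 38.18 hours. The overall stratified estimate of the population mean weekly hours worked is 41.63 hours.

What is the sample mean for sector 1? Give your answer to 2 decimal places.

Σ Nₕx̄ₕ = N·μ, so 350·x̄_1 = 1022·41.63 − (441·37.42 + 69·28.23 + 162·38.18).
= 42545.86 − 24635.25 = 17910.61.
x̄_1 = 17910.61 / 350 = 51.1732... → 51.17.

51.17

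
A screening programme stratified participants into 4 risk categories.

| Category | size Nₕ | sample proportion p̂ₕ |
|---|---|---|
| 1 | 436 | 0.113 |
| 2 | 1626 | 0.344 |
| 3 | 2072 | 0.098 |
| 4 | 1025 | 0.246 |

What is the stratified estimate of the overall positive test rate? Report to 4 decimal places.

Wₕ = Nₕ/N with N = 5159: 0.0845, 0.3152, 0.4016, 0.1987.
p̂_st = 0.0845·0.113 + 0.3152·0.344 + 0.4016·0.098 + 0.1987·0.246 ≈ 0.206206... → 0.2062.

0.2062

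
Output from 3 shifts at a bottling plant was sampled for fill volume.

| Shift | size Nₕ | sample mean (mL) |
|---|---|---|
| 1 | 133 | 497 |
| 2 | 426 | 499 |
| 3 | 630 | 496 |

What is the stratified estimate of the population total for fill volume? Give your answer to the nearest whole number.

591155

Estimate total by summing Nₕ·x̄ₕ over strata.
133·497 + 426·499 + 630·496 = 66101 + 212574 + 312480 = 591155.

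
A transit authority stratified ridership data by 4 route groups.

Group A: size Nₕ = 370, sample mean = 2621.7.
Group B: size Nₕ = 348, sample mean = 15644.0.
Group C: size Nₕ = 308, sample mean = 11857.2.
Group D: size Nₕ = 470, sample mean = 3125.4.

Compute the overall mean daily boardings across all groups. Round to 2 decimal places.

x̄_st = (Σ Nₕx̄ₕ) / (Σ Nₕ) = (370·2621.7 + 348·15644.0 + 308·11857.2 + 470·3125.4) / 1496
= 11535096.6 / 1496 = 7710.6261... → 7710.63.

7710.63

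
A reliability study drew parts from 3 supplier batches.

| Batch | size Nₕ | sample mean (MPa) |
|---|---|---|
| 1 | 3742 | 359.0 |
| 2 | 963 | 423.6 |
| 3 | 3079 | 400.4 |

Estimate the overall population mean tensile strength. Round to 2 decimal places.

383.37

N = 3742 + 963 + 3079 = 7784.
Overall mean = Σ (Nₕ/N)·x̄ₕ — weight by population share, not a simple average.
Σ Nₕx̄ₕ = 3742·359.0 + 963·423.6 + 3079·400.4 = 1343378 + 407926.8 + 1232831.6 = 2984136.4.
Divide by N: 2984136.4 / 7784 = 383.3680... → 383.37.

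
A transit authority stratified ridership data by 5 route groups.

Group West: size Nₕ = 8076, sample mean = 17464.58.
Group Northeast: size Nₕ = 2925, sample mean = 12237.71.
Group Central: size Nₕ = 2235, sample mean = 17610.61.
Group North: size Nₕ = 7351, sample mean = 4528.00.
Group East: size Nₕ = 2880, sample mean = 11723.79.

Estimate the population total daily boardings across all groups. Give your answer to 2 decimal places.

West: 8076·17464.58 = 141043948.08
Northeast: 2925·12237.71 = 35795301.75
Central: 2235·17610.61 = 39359713.35
North: 7351·4528.00 = 33285328
East: 2880·11723.79 = 33764515.2
τ̂ = Σ Nₕx̄ₕ = 283248806.38.

283248806.38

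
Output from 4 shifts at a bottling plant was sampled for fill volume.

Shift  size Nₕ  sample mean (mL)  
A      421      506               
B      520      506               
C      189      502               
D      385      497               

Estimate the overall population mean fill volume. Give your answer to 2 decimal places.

503.21

N = 421 + 520 + 189 + 385 = 1515.
Overall mean = Σ (Nₕ/N)·x̄ₕ — weight by population share, not a simple average.
Σ Nₕx̄ₕ = 421·506 + 520·506 + 189·502 + 385·497 = 213026 + 263120 + 94878 + 191345 = 762369.
Divide by N: 762369 / 1515 = 503.2139... → 503.21.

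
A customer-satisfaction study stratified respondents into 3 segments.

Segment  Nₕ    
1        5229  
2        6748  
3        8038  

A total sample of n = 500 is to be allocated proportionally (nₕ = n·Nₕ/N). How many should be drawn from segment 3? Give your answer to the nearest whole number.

Share of segment 3 = 8038/20015 = 0.40160.
Allocate 500 × 0.40160 = 200.799... → 201.

201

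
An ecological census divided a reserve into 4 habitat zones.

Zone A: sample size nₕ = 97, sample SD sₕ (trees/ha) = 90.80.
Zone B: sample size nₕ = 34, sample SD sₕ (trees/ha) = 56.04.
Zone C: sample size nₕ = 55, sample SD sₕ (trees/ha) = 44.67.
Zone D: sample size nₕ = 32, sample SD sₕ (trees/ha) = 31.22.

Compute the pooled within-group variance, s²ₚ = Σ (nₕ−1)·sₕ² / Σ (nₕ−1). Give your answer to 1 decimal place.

4827.5

Degrees of freedom: 96 + 33 + 54 + 31 = 214.
Σ(nₕ−1)sₕ² = 96·8244.64 + 33·3140.4816 + 54·1995.4089 + 31·974.6884 = 1033088.7538.
s²ₚ = 1033088.7538 / 214 = 4827.518... → 4827.5.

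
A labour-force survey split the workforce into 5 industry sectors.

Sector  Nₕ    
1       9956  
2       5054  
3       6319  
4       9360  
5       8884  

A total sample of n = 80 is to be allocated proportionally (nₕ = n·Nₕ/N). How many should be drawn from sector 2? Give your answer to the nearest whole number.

Share of sector 2 = 5054/39573 = 0.12771.
Allocate 80 × 0.12771 = 10.217... → 10.

10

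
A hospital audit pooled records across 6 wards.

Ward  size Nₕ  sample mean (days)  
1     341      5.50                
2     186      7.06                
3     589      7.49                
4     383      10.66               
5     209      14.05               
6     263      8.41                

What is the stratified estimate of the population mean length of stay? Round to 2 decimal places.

N = 341 + 186 + 589 + 383 + 209 + 263 = 1971.
Overall mean = Σ (Nₕ/N)·x̄ₕ — weight by population share, not a simple average.
Σ Nₕx̄ₕ = 341·5.50 + 186·7.06 + 589·7.49 + 383·10.66 + 209·14.05 + 263·8.41 = 1875.5 + 1313.16 + 4411.61 + 4082.78 + 2936.45 + 2211.83 = 16831.33.
Divide by N: 16831.33 / 1971 = 8.5395... → 8.54.

8.54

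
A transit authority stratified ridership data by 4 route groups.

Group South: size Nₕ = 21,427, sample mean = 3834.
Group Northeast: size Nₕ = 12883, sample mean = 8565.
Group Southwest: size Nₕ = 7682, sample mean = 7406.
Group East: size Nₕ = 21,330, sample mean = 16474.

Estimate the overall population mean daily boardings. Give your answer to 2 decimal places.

N = 63322; weights Wₕ = Nₕ/N = (0.3384, 0.2035, 0.1213, 0.3368).
x̄_st = Σ Wₕ·x̄ₕ = 0.3384·3834 + 0.2035·8565 + 0.1213·7406 + 0.3368·16474 ≈ 9487.6556...
→ 9487.66.

9487.66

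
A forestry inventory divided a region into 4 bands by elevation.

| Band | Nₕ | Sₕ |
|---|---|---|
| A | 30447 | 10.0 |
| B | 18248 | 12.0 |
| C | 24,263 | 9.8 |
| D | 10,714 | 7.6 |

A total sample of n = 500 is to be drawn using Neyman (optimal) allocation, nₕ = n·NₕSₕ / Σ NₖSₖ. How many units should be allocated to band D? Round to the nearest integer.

48

A: NₕSₕ = 30447·10.0 = 304470
B: NₕSₕ = 18248·12.0 = 218976
C: NₕSₕ = 24263·9.8 = 237777.4
D: NₕSₕ = 10714·7.6 = 81426.4
Σ NₕSₕ = 842649.8.
n_D = 500·81426.4/842649.8 = 48.316... → 48.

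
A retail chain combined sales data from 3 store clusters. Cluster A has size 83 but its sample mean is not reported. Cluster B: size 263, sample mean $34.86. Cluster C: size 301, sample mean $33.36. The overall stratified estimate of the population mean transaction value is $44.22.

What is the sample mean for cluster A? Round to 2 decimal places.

N = 83 + 263 + 301 = 647.
Overall total = μ·N = 44.22·647 = 28610.34.
Subtract the known strata: 263·34.86 + 301·33.36 = 19209.54.
Remaining total for cluster A: 28610.34 − 19209.54 = 9400.8.
Divide by its size: 9400.8 / 83 = 113.2627... → 113.26.

113.26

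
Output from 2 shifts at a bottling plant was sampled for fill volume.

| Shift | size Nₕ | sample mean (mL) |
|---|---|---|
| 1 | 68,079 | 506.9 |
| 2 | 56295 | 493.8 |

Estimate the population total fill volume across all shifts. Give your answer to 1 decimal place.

62307716.1

Estimate total by summing Nₕ·x̄ₕ over strata.
68079·506.9 + 56295·493.8 = 34509245.1 + 27798471 = 62307716.1.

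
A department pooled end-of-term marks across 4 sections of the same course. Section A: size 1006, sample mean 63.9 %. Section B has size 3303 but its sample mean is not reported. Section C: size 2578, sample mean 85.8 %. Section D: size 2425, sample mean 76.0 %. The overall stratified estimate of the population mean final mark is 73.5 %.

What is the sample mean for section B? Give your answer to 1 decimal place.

65.0

Σ Nₕx̄ₕ = N·μ, so 3303·x̄_B = 9312·73.5 − (1006·63.9 + 2578·85.8 + 2425·76.0).
= 684432 − 469775.8 = 214656.2.
x̄_B = 214656.2 / 3303 = 64.988... → 65.0.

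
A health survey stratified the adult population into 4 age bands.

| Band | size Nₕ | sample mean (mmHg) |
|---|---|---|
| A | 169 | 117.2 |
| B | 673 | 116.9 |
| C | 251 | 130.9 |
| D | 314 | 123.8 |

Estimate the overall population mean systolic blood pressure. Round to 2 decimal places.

x̄_st = (Σ Nₕx̄ₕ) / (Σ Nₕ) = (169·117.2 + 673·116.9 + 251·130.9 + 314·123.8) / 1407
= 170209.6 / 1407 = 120.9734... → 120.97.

120.97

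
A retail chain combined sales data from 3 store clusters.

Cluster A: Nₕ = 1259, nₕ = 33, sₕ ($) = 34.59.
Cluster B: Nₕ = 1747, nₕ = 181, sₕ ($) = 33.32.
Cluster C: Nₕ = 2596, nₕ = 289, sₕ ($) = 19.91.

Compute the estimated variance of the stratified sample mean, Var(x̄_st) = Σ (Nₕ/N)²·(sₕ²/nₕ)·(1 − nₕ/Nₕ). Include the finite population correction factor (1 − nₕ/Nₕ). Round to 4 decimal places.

N = 5602; Wₕ = Nₕ/N.
cluster A: (1259/5602)²·34.59²/33·(1 − 33/1259) = 1.7832703
cluster B: (1747/5602)²·33.32²/181·(1 − 181/1747) = 0.5347242
cluster C: (2596/5602)²·19.91²/289·(1 − 289/2596) = 0.2617645
Sum = 2.5797590 → 2.5798.

2.5798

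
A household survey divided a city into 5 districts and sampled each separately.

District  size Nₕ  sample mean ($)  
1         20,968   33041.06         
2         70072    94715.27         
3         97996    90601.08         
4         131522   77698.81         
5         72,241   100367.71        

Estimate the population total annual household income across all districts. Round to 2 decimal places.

33678003408.13

1: 20968·33041.06 = 692804946.08
2: 70072·94715.27 = 6636888399.44
3: 97996·90601.08 = 8878543435.68
4: 131522·77698.81 = 10219102888.82
5: 72241·100367.71 = 7250663738.11
τ̂ = Σ Nₕx̄ₕ = 33678003408.13.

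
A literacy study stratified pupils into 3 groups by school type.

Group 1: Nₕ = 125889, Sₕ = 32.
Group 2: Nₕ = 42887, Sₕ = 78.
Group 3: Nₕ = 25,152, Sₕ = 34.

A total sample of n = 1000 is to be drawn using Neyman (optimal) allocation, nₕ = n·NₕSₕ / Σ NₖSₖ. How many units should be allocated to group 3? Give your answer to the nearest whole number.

1: NₕSₕ = 125889·32 = 4028448
2: NₕSₕ = 42887·78 = 3345186
3: NₕSₕ = 25152·34 = 855168
Σ NₕSₕ = 8228802.
n_3 = 1000·855168/8228802 = 103.924... → 104.

104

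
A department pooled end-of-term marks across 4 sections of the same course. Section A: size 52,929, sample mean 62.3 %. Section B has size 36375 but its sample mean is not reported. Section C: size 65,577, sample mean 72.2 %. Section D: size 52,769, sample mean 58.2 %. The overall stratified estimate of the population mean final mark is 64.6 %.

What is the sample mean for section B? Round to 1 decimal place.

N = 52929 + 36375 + 65577 + 52769 = 207650.
Overall total = μ·N = 64.6·207650 = 13414190.
Subtract the known strata: 52929·62.3 + 65577·72.2 + 52769·58.2 = 11103291.9.
Remaining total for section B: 13414190 − 11103291.9 = 2310898.1.
Divide by its size: 2310898.1 / 36375 = 63.530... → 63.5.

63.5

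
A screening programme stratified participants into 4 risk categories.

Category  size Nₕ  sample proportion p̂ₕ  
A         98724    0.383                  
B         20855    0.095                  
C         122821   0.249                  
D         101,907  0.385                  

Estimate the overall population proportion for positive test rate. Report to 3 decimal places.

N = 98724 + 20855 + 122821 + 101907 = 344307.
Overall proportion = Σ (Nₕ/N)·p̂ₕ.
Σ Nₕp̂ₕ = 37811.292 + 1981.225 + 30582.429 + 39234.195 = 109609.141.
109609.141 / 344307 = 0.31835... → 0.318.

0.318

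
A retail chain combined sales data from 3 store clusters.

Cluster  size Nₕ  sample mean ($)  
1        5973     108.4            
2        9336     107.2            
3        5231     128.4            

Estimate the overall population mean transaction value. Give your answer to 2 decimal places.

N = 20540; weights Wₕ = Nₕ/N = (0.2908, 0.4545, 0.2547).
x̄_st = Σ Wₕ·x̄ₕ = 0.2908·108.4 + 0.4545·107.2 + 0.2547·128.4 ≈ 112.9480...
→ 112.95.

112.95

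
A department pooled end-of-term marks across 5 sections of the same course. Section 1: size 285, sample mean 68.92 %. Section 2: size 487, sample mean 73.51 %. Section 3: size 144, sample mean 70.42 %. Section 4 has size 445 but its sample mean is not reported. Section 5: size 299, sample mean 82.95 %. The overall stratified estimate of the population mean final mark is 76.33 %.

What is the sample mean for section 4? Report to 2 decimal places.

N = 285 + 487 + 144 + 445 + 299 = 1660.
Overall total = μ·N = 76.33·1660 = 126707.8.
Subtract the known strata: 285·68.92 + 487·73.51 + 144·70.42 + 299·82.95 = 90384.1.
Remaining total for section 4: 126707.8 − 90384.1 = 36323.7.
Divide by its size: 36323.7 / 445 = 81.6263... → 81.63.

81.63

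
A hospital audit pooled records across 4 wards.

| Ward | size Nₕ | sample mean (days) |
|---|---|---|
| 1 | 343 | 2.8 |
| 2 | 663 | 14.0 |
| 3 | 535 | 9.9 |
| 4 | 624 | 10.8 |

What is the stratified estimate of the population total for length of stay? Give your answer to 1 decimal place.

22278.1

Population total = Σ Nₕ·x̄ₕ (each stratum's size times its mean).
343·2.8 + 663·14.0 + 535·9.9 + 624·10.8 = 960.4 + 9282 + 5296.5 + 6739.2 = 22278.1.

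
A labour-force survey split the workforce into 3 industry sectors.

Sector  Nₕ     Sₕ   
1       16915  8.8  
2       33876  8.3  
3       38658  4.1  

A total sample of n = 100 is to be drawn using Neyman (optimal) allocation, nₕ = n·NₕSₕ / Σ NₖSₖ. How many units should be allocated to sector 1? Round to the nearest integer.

Σ NₕSₕ = 16915·8.8 + 33876·8.3 + 38658·4.1 = 588520.6.
Share for 1: 148852/588520.6 = 0.25293.
n_1 = 100 × 0.25293 = 25.293... → 25.

25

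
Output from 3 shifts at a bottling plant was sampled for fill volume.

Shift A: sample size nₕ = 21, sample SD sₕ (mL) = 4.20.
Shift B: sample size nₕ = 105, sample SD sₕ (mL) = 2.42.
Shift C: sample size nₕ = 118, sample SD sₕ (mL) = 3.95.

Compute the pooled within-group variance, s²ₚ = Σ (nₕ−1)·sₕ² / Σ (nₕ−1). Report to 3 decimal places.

11.566

A: (21−1)·4.20² = 20·17.64 = 352.8
B: (105−1)·2.42² = 104·5.8564 = 609.0656
C: (118−1)·3.95² = 117·15.6025 = 1825.4925
Numerator = 2787.3581; denominator = Σ(nₕ−1) = 241.
s²ₚ = 2787.3581/241 = 11.56580... → 11.566.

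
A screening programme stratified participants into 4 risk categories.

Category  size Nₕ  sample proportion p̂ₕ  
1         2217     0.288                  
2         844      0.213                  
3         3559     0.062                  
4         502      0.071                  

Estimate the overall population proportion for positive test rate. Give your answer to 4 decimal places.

Wₕ = Nₕ/N with N = 7122: 0.3113, 0.1185, 0.4997, 0.0705.
p̂_st = 0.3113·0.288 + 0.1185·0.213 + 0.4997·0.062 + 0.0705·0.071 ≈ 0.150880... → 0.1509.

0.1509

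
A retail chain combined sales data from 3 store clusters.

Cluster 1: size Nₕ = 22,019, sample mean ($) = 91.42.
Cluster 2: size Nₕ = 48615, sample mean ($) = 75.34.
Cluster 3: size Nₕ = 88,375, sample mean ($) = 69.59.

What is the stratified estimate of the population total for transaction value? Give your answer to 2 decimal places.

1: 22019·91.42 = 2012976.98
2: 48615·75.34 = 3662654.1
3: 88375·69.59 = 6150016.25
τ̂ = Σ Nₕx̄ₕ = 11825647.33.

11825647.33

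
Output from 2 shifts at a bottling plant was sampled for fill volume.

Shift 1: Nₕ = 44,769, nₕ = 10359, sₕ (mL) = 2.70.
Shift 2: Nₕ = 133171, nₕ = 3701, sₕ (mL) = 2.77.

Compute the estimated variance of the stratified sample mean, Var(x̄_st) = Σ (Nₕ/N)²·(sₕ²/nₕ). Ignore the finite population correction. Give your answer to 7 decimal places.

N = 177940; Wₕ = Nₕ/N.
shift 1: (44769/177940)²·2.70²/10359 = 0.0000445469
shift 2: (133171/177940)²·2.77²/3701 = 0.0011612149
Sum = 0.0012057618 → 0.0012058.

0.0012058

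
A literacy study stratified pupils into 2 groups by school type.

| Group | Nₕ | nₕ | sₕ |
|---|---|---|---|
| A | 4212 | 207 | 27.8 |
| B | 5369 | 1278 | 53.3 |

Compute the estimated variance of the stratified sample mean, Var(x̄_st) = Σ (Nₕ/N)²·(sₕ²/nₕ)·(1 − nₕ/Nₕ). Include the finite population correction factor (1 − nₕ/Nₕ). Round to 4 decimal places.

N = 9581; Wₕ = Nₕ/N.
group A: (4212/9581)²·27.8²/207·(1 − 207/4212) = 0.6861016
group B: (5369/9581)²·53.3²/1278·(1 − 1278/5369) = 0.5318936
Sum = 1.2179952 → 1.2180.

1.2180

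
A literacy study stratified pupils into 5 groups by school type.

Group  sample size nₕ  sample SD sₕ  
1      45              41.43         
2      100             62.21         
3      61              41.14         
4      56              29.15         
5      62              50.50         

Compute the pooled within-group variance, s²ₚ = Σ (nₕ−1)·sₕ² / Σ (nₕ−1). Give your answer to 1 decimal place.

2390.3

Degrees of freedom: 44 + 99 + 60 + 55 + 61 = 319.
Σ(nₕ−1)sₕ² = 44·1716.4449 + 99·3870.0841 + 60·1692.4996 + 55·849.7225 + 61·2550.25 = 762511.865.
s²ₚ = 762511.865 / 319 = 2390.319... → 2390.3.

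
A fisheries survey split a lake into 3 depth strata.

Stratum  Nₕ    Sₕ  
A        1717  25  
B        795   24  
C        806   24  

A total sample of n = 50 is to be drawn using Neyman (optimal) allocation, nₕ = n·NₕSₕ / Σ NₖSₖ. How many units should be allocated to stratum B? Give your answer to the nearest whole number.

12

A: NₕSₕ = 1717·25 = 42925
B: NₕSₕ = 795·24 = 19080
C: NₕSₕ = 806·24 = 19344
Σ NₕSₕ = 81349.
n_B = 50·19080/81349 = 11.727... → 12.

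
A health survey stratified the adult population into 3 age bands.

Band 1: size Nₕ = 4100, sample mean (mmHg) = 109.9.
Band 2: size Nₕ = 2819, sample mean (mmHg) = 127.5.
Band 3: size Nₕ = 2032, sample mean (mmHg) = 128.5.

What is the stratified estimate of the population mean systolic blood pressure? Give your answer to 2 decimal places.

119.67

N = 8951; weights Wₕ = Nₕ/N = (0.4580, 0.3149, 0.2270).
x̄_st = Σ Wₕ·x̄ₕ = 0.4580·109.9 + 0.3149·127.5 + 0.2270·128.5 ≈ 119.6653...
→ 119.67.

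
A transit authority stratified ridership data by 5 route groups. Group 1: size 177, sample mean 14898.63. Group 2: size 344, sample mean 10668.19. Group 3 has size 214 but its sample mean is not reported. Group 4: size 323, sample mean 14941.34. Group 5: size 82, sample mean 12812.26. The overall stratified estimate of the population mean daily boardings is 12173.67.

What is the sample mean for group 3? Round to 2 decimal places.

N = 177 + 344 + 214 + 323 + 82 = 1140.
Overall total = μ·N = 12173.67·1140 = 13877983.8.
Subtract the known strata: 177·14898.63 + 344·10668.19 + 323·14941.34 + 82·12812.26 = 12183573.01.
Remaining total for group 3: 13877983.8 − 12183573.01 = 1694410.79.
Divide by its size: 1694410.79 / 214 = 7917.8074... → 7917.81.

7917.81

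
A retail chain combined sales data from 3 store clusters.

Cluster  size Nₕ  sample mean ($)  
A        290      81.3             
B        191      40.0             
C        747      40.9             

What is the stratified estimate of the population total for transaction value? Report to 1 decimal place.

61769.3

Population total = Σ Nₕ·x̄ₕ (each stratum's size times its mean).
290·81.3 + 191·40.0 + 747·40.9 = 23577 + 7640 + 30552.3 = 61769.3.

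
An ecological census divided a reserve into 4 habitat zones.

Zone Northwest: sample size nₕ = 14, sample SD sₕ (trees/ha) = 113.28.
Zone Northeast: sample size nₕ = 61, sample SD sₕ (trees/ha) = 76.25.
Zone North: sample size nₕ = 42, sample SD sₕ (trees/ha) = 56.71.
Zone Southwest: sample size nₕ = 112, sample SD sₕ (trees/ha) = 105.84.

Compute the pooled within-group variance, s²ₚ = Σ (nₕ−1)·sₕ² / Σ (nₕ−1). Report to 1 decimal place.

8404.2

Northwest: (14−1)·113.28² = 13·12832.3584 = 166820.6592
Northeast: (61−1)·76.25² = 60·5814.0625 = 348843.75
North: (42−1)·56.71² = 41·3216.0241 = 131856.9881
Southwest: (112−1)·105.84² = 111·11202.1056 = 1243433.7216
Numerator = 1890955.1189; denominator = Σ(nₕ−1) = 225.
s²ₚ = 1890955.1189/225 = 8404.245... → 8404.2.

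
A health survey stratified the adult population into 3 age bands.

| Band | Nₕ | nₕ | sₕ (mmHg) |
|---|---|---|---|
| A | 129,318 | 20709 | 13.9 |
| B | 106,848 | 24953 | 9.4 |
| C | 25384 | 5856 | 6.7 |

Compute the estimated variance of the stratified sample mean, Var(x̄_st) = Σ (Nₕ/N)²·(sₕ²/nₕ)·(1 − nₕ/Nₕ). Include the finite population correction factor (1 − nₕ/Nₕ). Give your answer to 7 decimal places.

0.0024240

N = 261550; Wₕ = Nₕ/N.
band A: (129318/261550)²·13.9²/20709·(1 − 20709/129318) = 0.0019155162
band B: (106848/261550)²·9.4²/24953·(1 − 24953/106848) = 0.0004529469
band C: (25384/261550)²·6.7²/5856·(1 − 5856/25384) = 0.0000555465
Sum = 0.0024240096 → 0.0024240.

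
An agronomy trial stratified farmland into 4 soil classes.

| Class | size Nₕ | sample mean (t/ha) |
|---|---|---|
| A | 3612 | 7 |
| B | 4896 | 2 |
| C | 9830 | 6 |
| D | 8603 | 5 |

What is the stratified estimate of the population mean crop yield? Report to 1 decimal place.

N = 26941; weights Wₕ = Nₕ/N = (0.1341, 0.1817, 0.3649, 0.3193).
x̄_st = Σ Wₕ·x̄ₕ = 0.1341·7 + 0.1817·2 + 0.3649·6 + 0.3193·5 ≈ 5.088...
→ 5.1.

5.1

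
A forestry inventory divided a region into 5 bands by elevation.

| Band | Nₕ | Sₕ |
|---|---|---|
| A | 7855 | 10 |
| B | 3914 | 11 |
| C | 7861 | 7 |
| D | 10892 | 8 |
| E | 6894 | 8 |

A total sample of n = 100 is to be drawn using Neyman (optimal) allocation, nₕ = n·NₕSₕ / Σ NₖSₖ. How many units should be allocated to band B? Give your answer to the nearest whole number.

A: NₕSₕ = 7855·10 = 78550
B: NₕSₕ = 3914·11 = 43054
C: NₕSₕ = 7861·7 = 55027
D: NₕSₕ = 10892·8 = 87136
E: NₕSₕ = 6894·8 = 55152
Σ NₕSₕ = 318919.
n_B = 100·43054/318919 = 13.500... → 13.

13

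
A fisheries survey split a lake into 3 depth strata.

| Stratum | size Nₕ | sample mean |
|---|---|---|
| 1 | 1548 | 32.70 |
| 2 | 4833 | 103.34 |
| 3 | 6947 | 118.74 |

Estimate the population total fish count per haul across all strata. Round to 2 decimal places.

1374948.60

Population total = Σ Nₕ·x̄ₕ (each stratum's size times its mean).
1548·32.70 + 4833·103.34 + 6947·118.74 = 50619.6 + 499442.22 + 824886.78 = 1374948.60.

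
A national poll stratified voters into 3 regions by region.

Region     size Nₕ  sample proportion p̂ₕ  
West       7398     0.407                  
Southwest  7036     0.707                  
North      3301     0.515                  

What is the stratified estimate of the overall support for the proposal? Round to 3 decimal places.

0.546

N = 7398 + 7036 + 3301 = 17735.
Overall proportion = Σ (Nₕ/N)·p̂ₕ.
Σ Nₕp̂ₕ = 3010.986 + 4974.452 + 1700.015 = 9685.453.
9685.453 / 17735 = 0.54612... → 0.546.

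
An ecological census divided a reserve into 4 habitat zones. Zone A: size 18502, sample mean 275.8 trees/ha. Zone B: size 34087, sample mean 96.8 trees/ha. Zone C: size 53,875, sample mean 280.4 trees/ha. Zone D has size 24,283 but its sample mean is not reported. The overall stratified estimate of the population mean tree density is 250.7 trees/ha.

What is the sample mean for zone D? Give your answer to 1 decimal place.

N = 18502 + 34087 + 53875 + 24283 = 130747.
Overall total = μ·N = 250.7·130747 = 32778272.9.
Subtract the known strata: 18502·275.8 + 34087·96.8 + 53875·280.4 = 23509023.2.
Remaining total for zone D: 32778272.9 − 23509023.2 = 9269249.7.
Divide by its size: 9269249.7 / 24283 = 381.718... → 381.7.

381.7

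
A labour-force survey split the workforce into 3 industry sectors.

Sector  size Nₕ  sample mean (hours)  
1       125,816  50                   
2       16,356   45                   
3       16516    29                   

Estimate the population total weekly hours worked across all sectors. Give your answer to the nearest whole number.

7505784

1: 125816·50 = 6290800
2: 16356·45 = 736020
3: 16516·29 = 478964
τ̂ = Σ Nₕx̄ₕ = 7505784.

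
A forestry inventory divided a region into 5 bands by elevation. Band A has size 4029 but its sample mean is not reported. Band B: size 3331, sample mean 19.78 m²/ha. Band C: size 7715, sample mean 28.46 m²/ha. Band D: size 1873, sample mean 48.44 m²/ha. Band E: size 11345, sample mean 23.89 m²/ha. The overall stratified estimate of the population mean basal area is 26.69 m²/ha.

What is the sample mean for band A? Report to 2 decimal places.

26.79

Σ Nₕx̄ₕ = N·μ, so 4029·x̄_A = 28293·26.69 − (3331·19.78 + 7715·28.46 + 1873·48.44 + 11345·23.89).
= 755140.17 − 647216.25 = 107923.92.
x̄_A = 107923.92 / 4029 = 26.7868... → 26.79.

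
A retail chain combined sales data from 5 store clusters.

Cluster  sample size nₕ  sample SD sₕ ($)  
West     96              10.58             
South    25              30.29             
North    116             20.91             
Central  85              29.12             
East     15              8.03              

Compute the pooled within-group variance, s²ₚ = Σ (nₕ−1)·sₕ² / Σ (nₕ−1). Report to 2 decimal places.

467.07

West: (96−1)·10.58² = 95·111.9364 = 10633.958
South: (25−1)·30.29² = 24·917.4841 = 22019.6184
North: (116−1)·20.91² = 115·437.2281 = 50281.2315
Central: (85−1)·29.12² = 84·847.9744 = 71229.8496
East: (15−1)·8.03² = 14·64.4809 = 902.7326
Numerator = 155067.3901; denominator = Σ(nₕ−1) = 332.
s²ₚ = 155067.3901/332 = 467.0705... → 467.07.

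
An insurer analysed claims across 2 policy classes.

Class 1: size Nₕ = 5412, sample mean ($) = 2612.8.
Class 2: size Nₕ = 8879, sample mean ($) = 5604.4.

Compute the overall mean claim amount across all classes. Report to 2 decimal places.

4471.48

x̄_st = (Σ Nₕx̄ₕ) / (Σ Nₕ) = (5412·2612.8 + 8879·5604.4) / 14291
= 63901941.2 / 14291 = 4471.4814... → 4471.48.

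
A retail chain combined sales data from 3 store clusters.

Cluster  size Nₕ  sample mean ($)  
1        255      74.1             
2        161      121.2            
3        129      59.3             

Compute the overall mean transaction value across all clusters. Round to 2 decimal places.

N = 255 + 161 + 129 = 545.
The stratified mean weights each stratum mean by its population share Nₕ/N.
Σ Nₕx̄ₕ = 255·74.1 + 161·121.2 + 129·59.3 = 18895.5 + 19513.2 + 7649.7 = 46058.4.
Divide by N: 46058.4 / 545 = 84.5108... → 84.51.

84.51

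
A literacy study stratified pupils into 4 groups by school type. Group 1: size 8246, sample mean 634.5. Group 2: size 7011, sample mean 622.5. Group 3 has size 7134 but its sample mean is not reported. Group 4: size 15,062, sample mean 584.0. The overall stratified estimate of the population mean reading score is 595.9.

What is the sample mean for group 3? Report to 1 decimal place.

550.3

Σ Nₕx̄ₕ = N·μ, so 7134·x̄_3 = 37453·595.9 − (8246·634.5 + 7011·622.5 + 15062·584.0).
= 22318242.7 − 18392642.5 = 3925600.2.
x̄_3 = 3925600.2 / 7134 = 550.266... → 550.3.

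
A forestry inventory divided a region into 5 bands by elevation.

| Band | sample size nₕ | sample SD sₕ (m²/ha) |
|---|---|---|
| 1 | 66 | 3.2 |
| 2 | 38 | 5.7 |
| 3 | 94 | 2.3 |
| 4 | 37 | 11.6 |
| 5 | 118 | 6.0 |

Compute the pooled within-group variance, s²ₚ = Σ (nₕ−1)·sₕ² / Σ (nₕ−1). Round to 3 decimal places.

Degrees of freedom: 65 + 37 + 93 + 36 + 117 = 348.
Σ(nₕ−1)sₕ² = 65·10.24 + 37·32.49 + 93·5.29 + 36·134.56 + 117·36 = 11415.86.
s²ₚ = 11415.86 / 348 = 32.80420... → 32.804.

32.804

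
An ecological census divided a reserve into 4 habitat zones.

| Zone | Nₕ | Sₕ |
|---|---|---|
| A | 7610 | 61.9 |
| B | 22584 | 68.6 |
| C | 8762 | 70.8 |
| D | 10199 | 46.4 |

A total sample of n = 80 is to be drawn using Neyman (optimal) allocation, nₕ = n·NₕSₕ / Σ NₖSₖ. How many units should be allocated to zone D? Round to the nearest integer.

A: NₕSₕ = 7610·61.9 = 471059
B: NₕSₕ = 22584·68.6 = 1549262.4
C: NₕSₕ = 8762·70.8 = 620349.6
D: NₕSₕ = 10199·46.4 = 473233.6
Σ NₕSₕ = 3113904.6.
n_D = 80·473233.6/3113904.6 = 12.158... → 12.

12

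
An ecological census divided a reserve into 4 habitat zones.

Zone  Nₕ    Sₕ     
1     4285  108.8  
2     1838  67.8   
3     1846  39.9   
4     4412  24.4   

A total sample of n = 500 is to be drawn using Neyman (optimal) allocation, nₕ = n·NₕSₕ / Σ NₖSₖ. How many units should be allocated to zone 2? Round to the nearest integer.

Σ NₕSₕ = 4285·108.8 + 1838·67.8 + 1846·39.9 + 4412·24.4 = 772132.6.
Share for 2: 124616.4/772132.6 = 0.16139.
n_2 = 500 × 0.16139 = 80.696... → 81.

81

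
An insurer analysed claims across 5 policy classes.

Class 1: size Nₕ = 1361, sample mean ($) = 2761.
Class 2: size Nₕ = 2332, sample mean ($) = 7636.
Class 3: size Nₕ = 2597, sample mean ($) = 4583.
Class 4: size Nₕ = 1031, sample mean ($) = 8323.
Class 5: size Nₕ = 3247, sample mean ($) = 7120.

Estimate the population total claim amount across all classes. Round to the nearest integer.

1: 1361·2761 = 3757721
2: 2332·7636 = 17807152
3: 2597·4583 = 11902051
4: 1031·8323 = 8581013
5: 3247·7120 = 23118640
τ̂ = Σ Nₕx̄ₕ = 65166577.

65166577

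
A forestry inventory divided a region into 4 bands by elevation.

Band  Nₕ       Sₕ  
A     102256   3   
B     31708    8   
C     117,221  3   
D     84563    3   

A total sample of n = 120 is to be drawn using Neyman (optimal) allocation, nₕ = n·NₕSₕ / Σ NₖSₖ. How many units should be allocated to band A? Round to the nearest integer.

32

Σ NₕSₕ = 102256·3 + 31708·8 + 117221·3 + 84563·3 = 1165784.
Share for A: 306768/1165784 = 0.26314.
n_A = 120 × 0.26314 = 31.577... → 32.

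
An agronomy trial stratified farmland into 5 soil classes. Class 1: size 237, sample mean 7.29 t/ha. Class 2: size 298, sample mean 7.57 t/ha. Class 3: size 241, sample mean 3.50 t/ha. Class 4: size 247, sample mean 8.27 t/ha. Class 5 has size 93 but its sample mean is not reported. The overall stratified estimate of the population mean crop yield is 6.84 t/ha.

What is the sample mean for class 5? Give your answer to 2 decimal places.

8.21

Σ Nₕx̄ₕ = N·μ, so 93·x̄_5 = 1116·6.84 − (237·7.29 + 298·7.57 + 241·3.50 + 247·8.27).
= 7633.44 − 6869.78 = 763.66.
x̄_5 = 763.66 / 93 = 8.2114... → 8.21.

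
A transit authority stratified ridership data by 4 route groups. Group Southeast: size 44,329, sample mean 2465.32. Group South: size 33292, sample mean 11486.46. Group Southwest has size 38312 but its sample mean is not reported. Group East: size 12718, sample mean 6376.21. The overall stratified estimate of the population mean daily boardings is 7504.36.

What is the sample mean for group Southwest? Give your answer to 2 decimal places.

N = 44329 + 33292 + 38312 + 12718 = 128651.
Overall total = μ·N = 7504.36·128651 = 965443418.36.
Subtract the known strata: 44329·2465.32 + 33292·11486.46 + 12718·6376.21 = 572785035.38.
Remaining total for group Southwest: 965443418.36 − 572785035.38 = 392658382.98.
Divide by its size: 392658382.98 / 38312 = 10248.9659... → 10248.97.

10248.97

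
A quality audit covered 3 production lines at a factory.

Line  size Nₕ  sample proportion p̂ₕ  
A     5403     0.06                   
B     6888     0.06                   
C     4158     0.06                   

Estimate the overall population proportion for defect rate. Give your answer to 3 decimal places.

0.060

Wₕ = Nₕ/N with N = 16449: 0.3285, 0.4187, 0.2528.
p̂_st = 0.3285·0.06 + 0.4187·0.06 + 0.2528·0.06 ≈ 0.06 → 0.060.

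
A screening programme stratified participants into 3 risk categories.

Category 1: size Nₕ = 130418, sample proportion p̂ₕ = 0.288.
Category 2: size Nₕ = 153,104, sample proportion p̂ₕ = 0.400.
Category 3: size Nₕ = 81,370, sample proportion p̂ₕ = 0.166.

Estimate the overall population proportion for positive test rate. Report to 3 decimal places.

Wₕ = Nₕ/N with N = 364892: 0.3574, 0.4196, 0.2230.
p̂_st = 0.3574·0.288 + 0.4196·0.400 + 0.2230·0.166 ≈ 0.30779... → 0.308.

0.308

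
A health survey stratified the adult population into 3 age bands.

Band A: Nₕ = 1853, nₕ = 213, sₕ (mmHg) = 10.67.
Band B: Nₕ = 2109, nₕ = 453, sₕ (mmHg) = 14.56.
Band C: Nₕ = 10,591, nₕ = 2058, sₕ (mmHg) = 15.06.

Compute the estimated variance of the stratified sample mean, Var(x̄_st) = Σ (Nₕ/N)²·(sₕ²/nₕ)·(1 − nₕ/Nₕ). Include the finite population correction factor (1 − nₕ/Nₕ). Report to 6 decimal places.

N = 14553. Term for each stratum: Wₕ²sₕ²/nₕ·(1−nₕ/Nₕ).
Var(x̄_st) = 0.007669436 + 0.007717140 + 0.047026020 = 0.062412597 → 0.062413.

0.062413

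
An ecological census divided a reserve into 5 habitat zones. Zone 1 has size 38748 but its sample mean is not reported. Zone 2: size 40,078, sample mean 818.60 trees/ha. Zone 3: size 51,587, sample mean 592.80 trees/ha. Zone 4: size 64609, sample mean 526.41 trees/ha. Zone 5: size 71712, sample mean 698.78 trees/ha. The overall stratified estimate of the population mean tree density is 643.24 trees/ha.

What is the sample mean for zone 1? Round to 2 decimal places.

621.03

Σ Nₕx̄ₕ = N·μ, so 38748·x̄_1 = 266734·643.24 − (40078·818.60 + 51587·592.80 + 64609·526.41 + 71712·698.78).
= 171573978.16 − 147510359.45 = 24063618.71.
x̄_1 = 24063618.71 / 38748 = 621.0287... → 621.03.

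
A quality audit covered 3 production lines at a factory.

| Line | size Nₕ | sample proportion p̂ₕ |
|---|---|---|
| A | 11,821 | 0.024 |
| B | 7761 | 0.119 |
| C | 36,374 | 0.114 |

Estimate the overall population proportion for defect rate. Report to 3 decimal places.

Wₕ = Nₕ/N with N = 55956: 0.2113, 0.1387, 0.6500.
p̂_st = 0.2113·0.024 + 0.1387·0.119 + 0.6500·0.114 ≈ 0.09568... → 0.096.

0.096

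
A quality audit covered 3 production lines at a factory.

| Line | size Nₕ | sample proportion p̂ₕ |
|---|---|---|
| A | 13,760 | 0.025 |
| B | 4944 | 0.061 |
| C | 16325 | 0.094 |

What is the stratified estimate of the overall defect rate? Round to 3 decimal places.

0.062

Wₕ = Nₕ/N with N = 35029: 0.3928, 0.1411, 0.4660.
p̂_st = 0.3928·0.025 + 0.1411·0.061 + 0.4660·0.094 ≈ 0.06224... → 0.062.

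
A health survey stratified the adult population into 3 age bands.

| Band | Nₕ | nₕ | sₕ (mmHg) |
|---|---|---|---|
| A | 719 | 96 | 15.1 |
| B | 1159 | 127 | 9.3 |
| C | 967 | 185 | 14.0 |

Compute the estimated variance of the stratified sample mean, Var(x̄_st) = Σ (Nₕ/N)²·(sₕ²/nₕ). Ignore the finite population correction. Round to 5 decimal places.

N = 2845; Wₕ = Nₕ/N.
band A: (719/2845)²·15.1²/96 = 0.15169662
band B: (1159/2845)²·9.3²/127 = 0.11302240
band C: (967/2845)²·14.0²/185 = 0.12239756
Sum = 0.38711657 → 0.38712.

0.38712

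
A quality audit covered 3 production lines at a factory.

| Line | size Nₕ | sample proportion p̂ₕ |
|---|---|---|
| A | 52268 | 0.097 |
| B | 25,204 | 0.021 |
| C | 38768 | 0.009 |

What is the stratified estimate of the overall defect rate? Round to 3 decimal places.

0.051

N = 52268 + 25204 + 38768 = 116240.
Overall proportion = Σ (Nₕ/N)·p̂ₕ.
Σ Nₕp̂ₕ = 5069.996 + 529.284 + 348.912 = 5948.192.
5948.192 / 116240 = 0.05117... → 0.051.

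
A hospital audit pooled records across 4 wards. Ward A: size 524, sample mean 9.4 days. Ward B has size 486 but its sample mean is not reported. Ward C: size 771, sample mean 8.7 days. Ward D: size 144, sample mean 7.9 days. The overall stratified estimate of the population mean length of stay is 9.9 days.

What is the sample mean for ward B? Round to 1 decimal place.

12.9

Σ Nₕx̄ₕ = N·μ, so 486·x̄_B = 1925·9.9 − (524·9.4 + 771·8.7 + 144·7.9).
= 19057.5 − 12770.9 = 6286.6.
x̄_B = 6286.6 / 486 = 12.935... → 12.9.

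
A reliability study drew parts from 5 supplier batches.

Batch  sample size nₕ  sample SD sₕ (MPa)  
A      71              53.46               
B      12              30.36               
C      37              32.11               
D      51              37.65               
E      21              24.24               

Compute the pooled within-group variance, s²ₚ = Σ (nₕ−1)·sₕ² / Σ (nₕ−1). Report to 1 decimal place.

Degrees of freedom: 70 + 11 + 36 + 50 + 20 = 187.
Σ(nₕ−1)sₕ² = 70·2857.9716 + 11·921.7296 + 36·1031.0521 + 50·1417.5225 + 20·587.5776 = 329942.5902.
s²ₚ = 329942.5902 / 187 = 1764.399... → 1764.4.

1764.4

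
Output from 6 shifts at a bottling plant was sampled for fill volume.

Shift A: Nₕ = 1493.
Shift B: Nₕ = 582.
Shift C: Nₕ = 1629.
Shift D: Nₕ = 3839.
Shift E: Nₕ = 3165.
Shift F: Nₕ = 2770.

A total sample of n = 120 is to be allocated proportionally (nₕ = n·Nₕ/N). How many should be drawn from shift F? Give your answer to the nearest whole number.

25

Share of shift F = 2770/13478 = 0.20552.
Allocate 120 × 0.20552 = 24.662... → 25.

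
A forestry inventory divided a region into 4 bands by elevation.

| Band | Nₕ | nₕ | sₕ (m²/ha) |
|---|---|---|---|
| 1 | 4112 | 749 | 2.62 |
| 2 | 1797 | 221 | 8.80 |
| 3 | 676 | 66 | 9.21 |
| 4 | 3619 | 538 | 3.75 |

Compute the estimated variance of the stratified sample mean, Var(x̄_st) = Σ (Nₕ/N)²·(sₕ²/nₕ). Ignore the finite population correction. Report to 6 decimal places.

0.021284

N = 10204. Term for each stratum: Wₕ²sₕ²/nₕ.
Var(x̄_st) = 0.001488285 + 0.010867467 + 0.005640633 + 0.003287884 = 0.021284269 → 0.021284.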